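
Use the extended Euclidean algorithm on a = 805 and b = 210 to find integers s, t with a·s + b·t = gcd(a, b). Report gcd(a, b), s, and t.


Euclidean algorithm on (805, 210) — divide until remainder is 0:
  805 = 3 · 210 + 175
  210 = 1 · 175 + 35
  175 = 5 · 35 + 0
gcd(805, 210) = 35.
Track Bezout coefficients alongside the remainders: start with r₀ = 805 = a·1 + b·0 (s = 1, t = 0) and r₁ = 210 = a·0 + b·1 (s = 0, t = 1); each new remainder r_{k+1} = r_{k-1} − q_k·r_k inherits s_{k+1} = s_{k-1} − q_k·s_k, t_{k+1} = t_{k-1} − q_k·t_k, so r_k = a·s_k + b·t_k at every step:
  q = 3: r = 175, s = 1 − 3·0 = 1, t = 0 − 3·1 = -3  (check: 805·1 + 210·(-3) = 175)
  q = 1: r = 35, s = 0 − 1·1 = -1, t = 1 − 1·(-3) = 4  (check: 805·(-1) + 210·4 = 35)
The row with r = 35 (the gcd) gives the Bezout coefficients s = -1, t = 4.
Result: 805 · (-1) + 210 · (4) = 35.

gcd(805, 210) = 35; s = -1, t = 4 (check: 805·(-1) + 210·4 = 35).


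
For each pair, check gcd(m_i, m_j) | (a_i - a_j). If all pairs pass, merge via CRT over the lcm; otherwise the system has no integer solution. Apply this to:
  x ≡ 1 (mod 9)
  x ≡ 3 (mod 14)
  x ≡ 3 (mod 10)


Moduli 9, 14, 10 are not pairwise coprime, so CRT works modulo lcm(m_i) when all pairwise compatibility conditions hold.
Pairwise compatibility: gcd(m_i, m_j) must divide a_i - a_j for every pair.
Merge one congruence at a time:
  Start: x ≡ 1 (mod 9).
  Combine with x ≡ 3 (mod 14): gcd(9, 14) = 1; 3 - 1 = 2, which IS divisible by 1, so compatible.
    Write x = 1 + 9·t and substitute into x ≡ 3 (mod 14): 9·t ≡ 3 − 1 = 2 (mod 14).
    The inverse of 9 mod 14 is 11 (since 9·11 = 99 = 7·14 + 1), so t ≡ 11·2 = 22 ≡ 8 (mod 14).
    Then x = 1 + 9·8 = 73, valid modulo lcm(9, 14) = 126: x ≡ 73 (mod 126).
  Combine with x ≡ 3 (mod 10): gcd(126, 10) = 2; 3 - 73 = -70, which IS divisible by 2, so compatible.
    Write x = 73 + 126·t and substitute into x ≡ 3 (mod 10): 126·t ≡ 3 − 73 = -70 (mod 10).
    Divide the congruence (and modulus) by g = 2: 63·t ≡ -35 (mod 5).
    Reduce coefficients mod 5: 3·t ≡ 0 (mod 5).
    The inverse of 3 mod 5 is 2 (since 3·2 = 6 = 1·5 + 1), so t ≡ 2·0 = 0 ≡ 0 (mod 5).
    Then x = 73 + 126·0 = 73, valid modulo lcm(126, 10) = 630: x ≡ 73 (mod 630).
Verify: 73 mod 9 = 1, 73 mod 14 = 3, 73 mod 10 = 3.

x ≡ 73 (mod 630).


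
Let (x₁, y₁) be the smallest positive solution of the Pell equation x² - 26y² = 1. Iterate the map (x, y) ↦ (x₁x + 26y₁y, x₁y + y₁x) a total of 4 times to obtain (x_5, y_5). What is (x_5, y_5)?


Step 1: Find the fundamental solution (x₁, y₁) of x² - 26y² = 1.
  Expand √26 as a continued fraction. a₀ = ⌊√26⌋ = 5; iterate m_{k+1} = d_k·a_k − m_k, d_{k+1} = (26 − m_{k+1}²)/d_k, a_{k+1} = ⌊(a₀ + m_{k+1})/d_{k+1}⌋ (starting m₀ = 0, d₀ = 1), with convergents p_k = a_k·p_{k-1} + p_{k-2}, q_k = a_k·q_{k-1} + q_{k-2} (p₋₁ = 1, q₋₁ = 0):
  k = 0: a₀ = 5; p₀/q₀ = 5/1; p₀² − 26·q₀² = 25 − 26 = -1.
  k = 1: m = 5, d = 1, a = ⌊(5 + 5)/1⌋ = 10; p/q = (10·5 + 1)/(10·1 + 0) = 51/10; p² − 26·q² = 2601 − 2600 = 1.
  The first convergent with p² − 26·q² = 1 gives the fundamental solution (x₁, y₁) = (51, 10).
Step 2: Apply the recurrence (x_{n+1}, y_{n+1}) = (x₁x_n + 26y₁y_n, x₁y_n + y₁x_n) repeatedly.
  From (x_1, y_1) = (51, 10): x_2 = 51·51 + 26·10·10 = 5201; y_2 = 51·10 + 10·51 = 1020.
  From (x_2, y_2) = (5201, 1020): x_3 = 51·5201 + 26·10·1020 = 530451; y_3 = 51·1020 + 10·5201 = 104030.
  From (x_3, y_3) = (530451, 104030): x_4 = 51·530451 + 26·10·104030 = 54100801; y_4 = 51·104030 + 10·530451 = 10610040.
  From (x_4, y_4) = (54100801, 10610040): x_5 = 51·54100801 + 26·10·10610040 = 5517751251; y_5 = 51·10610040 + 10·54100801 = 1082120050.
Step 3: Verify x_5² - 26·y_5² = 30445578867912065001 - 30445578867912065000 = 1 (should be 1). ✓

(x_1, y_1) = (51, 10); (x_5, y_5) = (5517751251, 1082120050).


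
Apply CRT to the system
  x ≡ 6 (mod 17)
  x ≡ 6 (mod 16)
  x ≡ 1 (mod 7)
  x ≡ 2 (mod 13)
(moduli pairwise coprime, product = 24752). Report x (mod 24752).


Product of moduli M = 17 · 16 · 7 · 13 = 24752.
Merge one congruence at a time:
  Start: x ≡ 6 (mod 17).
  Combine with x ≡ 6 (mod 16); new modulus lcm = 272.
    Write x = 6 + 17·t and substitute into x ≡ 6 (mod 16): 17·t ≡ 6 − 6 = 0 (mod 16).
    Reduce coefficients mod 16: 1·t ≡ 0 (mod 16).
    So t ≡ 0 (mod 16).
    Then x = 6 + 17·0 = 6, valid modulo lcm(17, 16) = 272: x ≡ 6 (mod 272).
  Combine with x ≡ 1 (mod 7); new modulus lcm = 1904.
    Write x = 6 + 272·t and substitute into x ≡ 1 (mod 7): 272·t ≡ 1 − 6 = -5 (mod 7).
    Reduce coefficients mod 7: 6·t ≡ 2 (mod 7).
    The inverse of 6 mod 7 is 6 (since 6·6 = 36 = 5·7 + 1), so t ≡ 6·2 = 12 ≡ 5 (mod 7).
    Then x = 6 + 272·5 = 1366, valid modulo lcm(272, 7) = 1904: x ≡ 1366 (mod 1904).
  Combine with x ≡ 2 (mod 13); new modulus lcm = 24752.
    Write x = 1366 + 1904·t and substitute into x ≡ 2 (mod 13): 1904·t ≡ 2 − 1366 = -1364 (mod 13).
    Reduce coefficients mod 13: 6·t ≡ 1 (mod 13).
    The inverse of 6 mod 13 is 11 (since 6·11 = 66 = 5·13 + 1), so t ≡ 11·1 = 11 ≡ 11 (mod 13).
    Then x = 1366 + 1904·11 = 22310, valid modulo lcm(1904, 13) = 24752: x ≡ 22310 (mod 24752).
Verify against each original: 22310 mod 17 = 6, 22310 mod 16 = 6, 22310 mod 7 = 1, 22310 mod 13 = 2.

x ≡ 22310 (mod 24752).


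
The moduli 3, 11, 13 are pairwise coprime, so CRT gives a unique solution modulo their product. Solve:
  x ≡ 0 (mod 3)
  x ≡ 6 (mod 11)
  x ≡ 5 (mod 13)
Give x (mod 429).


Moduli 3, 11, 13 are pairwise coprime; by CRT there is a unique solution modulo M = 3 · 11 · 13 = 429.
Solve pairwise, accumulating the modulus:
  Start with x ≡ 0 (mod 3).
  Combine with x ≡ 6 (mod 11): since gcd(3, 11) = 1, we get a unique residue mod 33.
    Write x = 0 + 3·t and substitute into x ≡ 6 (mod 11): 3·t ≡ 6 − 0 = 6 (mod 11).
    The inverse of 3 mod 11 is 4 (since 3·4 = 12 = 1·11 + 1), so t ≡ 4·6 = 24 ≡ 2 (mod 11).
    Then x = 0 + 3·2 = 6, valid modulo lcm(3, 11) = 33: x ≡ 6 (mod 33).
  Combine with x ≡ 5 (mod 13): since gcd(33, 13) = 1, we get a unique residue mod 429.
    Write x = 6 + 33·t and substitute into x ≡ 5 (mod 13): 33·t ≡ 5 − 6 = -1 (mod 13).
    Reduce coefficients mod 13: 7·t ≡ 12 (mod 13).
    The inverse of 7 mod 13 is 2 (since 7·2 = 14 = 1·13 + 1), so t ≡ 2·12 = 24 ≡ 11 (mod 13).
    Then x = 6 + 33·11 = 369, valid modulo lcm(33, 13) = 429: x ≡ 369 (mod 429).
Verify: 369 mod 3 = 0 ✓, 369 mod 11 = 6 ✓, 369 mod 13 = 5 ✓.

x ≡ 369 (mod 429).


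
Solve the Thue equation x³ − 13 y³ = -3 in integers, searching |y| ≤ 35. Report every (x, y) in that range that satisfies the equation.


The equation is x³ - 13y³ = -3. For fixed y, x³ = 13·y³ − 3, so a solution requires the RHS to be a perfect cube.
Strategy: iterate y from -35 to 35, compute RHS = 13·y³ − 3, and check whether it is a (positive or negative) perfect cube.
Check small values of y:
  y = 0: RHS = -3 is not a perfect cube.
  y = 1: RHS = 10 is not a perfect cube.
  y = -1: RHS = -16 is not a perfect cube.
  y = 2: RHS = 101 is not a perfect cube.
  y = -2: RHS = -107 is not a perfect cube.
  y = 3: RHS = 348 is not a perfect cube.
  y = -3: RHS = -354 is not a perfect cube.
Continuing the search up to |y| = 35 finds no solutions either.
No (x, y) in the scanned range satisfies the equation.

No integer solutions with |y| ≤ 35.


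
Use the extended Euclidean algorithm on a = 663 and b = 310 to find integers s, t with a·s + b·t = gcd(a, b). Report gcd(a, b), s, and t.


Euclidean algorithm on (663, 310) — divide until remainder is 0:
  663 = 2 · 310 + 43
  310 = 7 · 43 + 9
  43 = 4 · 9 + 7
  9 = 1 · 7 + 2
  7 = 3 · 2 + 1
  2 = 2 · 1 + 0
gcd(663, 310) = 1.
Track Bezout coefficients alongside the remainders: start with r₀ = 663 = a·1 + b·0 (s = 1, t = 0) and r₁ = 310 = a·0 + b·1 (s = 0, t = 1); each new remainder r_{k+1} = r_{k-1} − q_k·r_k inherits s_{k+1} = s_{k-1} − q_k·s_k, t_{k+1} = t_{k-1} − q_k·t_k, so r_k = a·s_k + b·t_k at every step:
  q = 2: r = 43, s = 1 − 2·0 = 1, t = 0 − 2·1 = -2  (check: 663·1 + 310·(-2) = 43)
  q = 7: r = 9, s = 0 − 7·1 = -7, t = 1 − 7·(-2) = 15  (check: 663·(-7) + 310·15 = 9)
  q = 4: r = 7, s = 1 − 4·(-7) = 29, t = -2 − 4·15 = -62  (check: 663·29 + 310·(-62) = 7)
  q = 1: r = 2, s = -7 − 1·29 = -36, t = 15 − 1·(-62) = 77  (check: 663·(-36) + 310·77 = 2)
  q = 3: r = 1, s = 29 − 3·(-36) = 137, t = -62 − 3·77 = -293  (check: 663·137 + 310·(-293) = 1)
The row with r = 1 (the gcd) gives the Bezout coefficients s = 137, t = -293.
Result: 663 · (137) + 310 · (-293) = 1.

gcd(663, 310) = 1; s = 137, t = -293 (check: 663·137 + 310·(-293) = 1).


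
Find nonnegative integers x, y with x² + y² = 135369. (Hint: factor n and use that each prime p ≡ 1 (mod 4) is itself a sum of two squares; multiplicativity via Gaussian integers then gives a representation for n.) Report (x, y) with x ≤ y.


Step 1: Factor n = 135369 = 3^2 · 13^2 · 89.
Step 2: Check the mod-4 condition on each prime factor: 3 ≡ 3 (mod 4), exponent 2 (must be even); 13 ≡ 1 (mod 4), exponent 2; 89 ≡ 1 (mod 4), exponent 1.
All primes ≡ 3 (mod 4) appear to even exponent (or don't appear), so by the two-squares theorem n IS expressible as a sum of two squares.
Step 3: Build a representation. Group n = k² · m with k = 3 and m = 13 · 13 · 89 = 15041 (a product of primes ≡ 1 (mod 4)); a representation of m scales to one of n via (k·x)² + (k·y)² = k²(x² + y²). Each prime p ≡ 1 (mod 4) is itself a sum of two squares; find a² by testing p − a² for a perfect square:
  13: 13 − 1² = 12, 13 − 2² = 9 = 3² ⇒ 13 = 2² + 3².
  89: 89 − 1² = 88, 89 − 2² = 85, 89 − 3² = 80, 89 − 4² = 73, 89 − 5² = 64 = 8² ⇒ 89 = 5² + 8².
  Combine using the Brahmagupta–Fibonacci identity (a² + b²)(c² + d²) = (ac − bd)² + (ad + bc)² = (ac + bd)² + (ad − bc)²:
  13 · 13 = 169: from (2² + 3²)(2² + 3²), take (2·2 − 3·3, 2·3 + 3·2) = (4 − 9, 6 + 6) = (-5, 12); dropping signs (only squares matter) gives (5, 12); check 5² + 12² = 25 + 144 = 169 ✓.
  169 · 89 = 15041: from (5² + 12²)(5² + 8²), take (5·5 − 12·8, 5·8 + 12·5) = (25 − 96, 40 + 60) = (-71, 100); dropping signs (only squares matter) gives (71, 100); check 71² + 100² = 5041 + 10000 = 15041 ✓.
  Scale by k = 3: (3·71, 3·100) = (213, 300).
Step 4: Order so x ≤ y and verify: 213² + 300² = 45369 + 90000 = 135369 = n. ✓

n = 135369 = 213² + 300² (one valid representation with x ≤ y).


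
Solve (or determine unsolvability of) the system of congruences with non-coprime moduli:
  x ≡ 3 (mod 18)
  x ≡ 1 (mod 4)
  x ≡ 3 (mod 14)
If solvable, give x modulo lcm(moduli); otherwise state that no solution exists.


Moduli 18, 4, 14 are not pairwise coprime, so CRT works modulo lcm(m_i) when all pairwise compatibility conditions hold.
Pairwise compatibility: gcd(m_i, m_j) must divide a_i - a_j for every pair.
Merge one congruence at a time:
  Start: x ≡ 3 (mod 18).
  Combine with x ≡ 1 (mod 4): gcd(18, 4) = 2; 1 - 3 = -2, which IS divisible by 2, so compatible.
    Write x = 3 + 18·t and substitute into x ≡ 1 (mod 4): 18·t ≡ 1 − 3 = -2 (mod 4).
    Divide the congruence (and modulus) by g = 2: 9·t ≡ -1 (mod 2).
    Reduce coefficients mod 2: 1·t ≡ 1 (mod 2).
    So t ≡ 1 (mod 2).
    Then x = 3 + 18·1 = 21, valid modulo lcm(18, 4) = 36: x ≡ 21 (mod 36).
  Combine with x ≡ 3 (mod 14): gcd(36, 14) = 2; 3 - 21 = -18, which IS divisible by 2, so compatible.
    Write x = 21 + 36·t and substitute into x ≡ 3 (mod 14): 36·t ≡ 3 − 21 = -18 (mod 14).
    Divide the congruence (and modulus) by g = 2: 18·t ≡ -9 (mod 7).
    Reduce coefficients mod 7: 4·t ≡ 5 (mod 7).
    The inverse of 4 mod 7 is 2 (since 4·2 = 8 = 1·7 + 1), so t ≡ 2·5 = 10 ≡ 3 (mod 7).
    Then x = 21 + 36·3 = 129, valid modulo lcm(36, 14) = 252: x ≡ 129 (mod 252).
Verify: 129 mod 18 = 3, 129 mod 4 = 1, 129 mod 14 = 3.

x ≡ 129 (mod 252).


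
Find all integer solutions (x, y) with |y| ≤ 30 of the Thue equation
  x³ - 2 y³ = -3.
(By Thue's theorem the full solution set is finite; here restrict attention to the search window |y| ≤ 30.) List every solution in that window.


The equation is x³ - 2y³ = -3. For fixed y, x³ = 2·y³ − 3, so a solution requires the RHS to be a perfect cube.
Strategy: iterate y from -30 to 30, compute RHS = 2·y³ − 3, and check whether it is a (positive or negative) perfect cube.
Check small values of y:
  y = 0: RHS = -3 is not a perfect cube.
  y = 1: RHS = -1 = (-1)³ ⇒ x = -1 works.
  y = -1: RHS = -5 is not a perfect cube.
  y = 2: RHS = 13 is not a perfect cube.
  y = -2: RHS = -19 is not a perfect cube.
  y = 3: RHS = 51 is not a perfect cube.
  y = -3: RHS = -57 is not a perfect cube.
Continuing, at y = 4: RHS = 125 = (5)³ ⇒ x = 5 works.
Searching the remaining y in |y| ≤ 30 finds no further solutions.
Collected solutions: (-1, 1), (5, 4).

Solutions (with |y| ≤ 30): (-1, 1), (5, 4).


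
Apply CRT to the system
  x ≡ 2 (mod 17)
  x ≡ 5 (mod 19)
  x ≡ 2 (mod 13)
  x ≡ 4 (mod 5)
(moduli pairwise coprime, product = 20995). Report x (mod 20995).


Product of moduli M = 17 · 19 · 13 · 5 = 20995.
Merge one congruence at a time:
  Start: x ≡ 2 (mod 17).
  Combine with x ≡ 5 (mod 19); new modulus lcm = 323.
    Write x = 2 + 17·t and substitute into x ≡ 5 (mod 19): 17·t ≡ 5 − 2 = 3 (mod 19).
    The inverse of 17 mod 19 is 9 (since 17·9 = 153 = 8·19 + 1), so t ≡ 9·3 = 27 ≡ 8 (mod 19).
    Then x = 2 + 17·8 = 138, valid modulo lcm(17, 19) = 323: x ≡ 138 (mod 323).
  Combine with x ≡ 2 (mod 13); new modulus lcm = 4199.
    Write x = 138 + 323·t and substitute into x ≡ 2 (mod 13): 323·t ≡ 2 − 138 = -136 (mod 13).
    Reduce coefficients mod 13: 11·t ≡ 7 (mod 13).
    The inverse of 11 mod 13 is 6 (since 11·6 = 66 = 5·13 + 1), so t ≡ 6·7 = 42 ≡ 3 (mod 13).
    Then x = 138 + 323·3 = 1107, valid modulo lcm(323, 13) = 4199: x ≡ 1107 (mod 4199).
  Combine with x ≡ 4 (mod 5); new modulus lcm = 20995.
    Write x = 1107 + 4199·t and substitute into x ≡ 4 (mod 5): 4199·t ≡ 4 − 1107 = -1103 (mod 5).
    Reduce coefficients mod 5: 4·t ≡ 2 (mod 5).
    The inverse of 4 mod 5 is 4 (since 4·4 = 16 = 3·5 + 1), so t ≡ 4·2 = 8 ≡ 3 (mod 5).
    Then x = 1107 + 4199·3 = 13704, valid modulo lcm(4199, 5) = 20995: x ≡ 13704 (mod 20995).
Verify against each original: 13704 mod 17 = 2, 13704 mod 19 = 5, 13704 mod 13 = 2, 13704 mod 5 = 4.

x ≡ 13704 (mod 20995).


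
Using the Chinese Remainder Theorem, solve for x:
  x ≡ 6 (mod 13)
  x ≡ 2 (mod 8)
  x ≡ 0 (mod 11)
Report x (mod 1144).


Moduli 13, 8, 11 are pairwise coprime; by CRT there is a unique solution modulo M = 13 · 8 · 11 = 1144.
Solve pairwise, accumulating the modulus:
  Start with x ≡ 6 (mod 13).
  Combine with x ≡ 2 (mod 8): since gcd(13, 8) = 1, we get a unique residue mod 104.
    Write x = 6 + 13·t and substitute into x ≡ 2 (mod 8): 13·t ≡ 2 − 6 = -4 (mod 8).
    Reduce coefficients mod 8: 5·t ≡ 4 (mod 8).
    The inverse of 5 mod 8 is 5 (since 5·5 = 25 = 3·8 + 1), so t ≡ 5·4 = 20 ≡ 4 (mod 8).
    Then x = 6 + 13·4 = 58, valid modulo lcm(13, 8) = 104: x ≡ 58 (mod 104).
  Combine with x ≡ 0 (mod 11): since gcd(104, 11) = 1, we get a unique residue mod 1144.
    Write x = 58 + 104·t and substitute into x ≡ 0 (mod 11): 104·t ≡ 0 − 58 = -58 (mod 11).
    Reduce coefficients mod 11: 5·t ≡ 8 (mod 11).
    The inverse of 5 mod 11 is 9 (since 5·9 = 45 = 4·11 + 1), so t ≡ 9·8 = 72 ≡ 6 (mod 11).
    Then x = 58 + 104·6 = 682, valid modulo lcm(104, 11) = 1144: x ≡ 682 (mod 1144).
Verify: 682 mod 13 = 6 ✓, 682 mod 8 = 2 ✓, 682 mod 11 = 0 ✓.

x ≡ 682 (mod 1144).


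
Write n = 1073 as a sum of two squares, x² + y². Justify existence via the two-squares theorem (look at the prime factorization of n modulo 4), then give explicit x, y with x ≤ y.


Step 1: Factor n = 1073 = 29 · 37.
Step 2: Check the mod-4 condition on each prime factor: 29 ≡ 1 (mod 4), exponent 1; 37 ≡ 1 (mod 4), exponent 1.
All primes ≡ 3 (mod 4) appear to even exponent (or don't appear), so by the two-squares theorem n IS expressible as a sum of two squares.
Step 3: Build a representation. Here n = 29 · 37 is a product of primes ≡ 1 (mod 4). Each prime p ≡ 1 (mod 4) is itself a sum of two squares; find a² by testing p − a² for a perfect square:
  29: 29 − 1² = 28, 29 − 2² = 25 = 5² ⇒ 29 = 2² + 5².
  37: 37 − 1² = 36 = 6² ⇒ 37 = 1² + 6².
  Combine using the Brahmagupta–Fibonacci identity (a² + b²)(c² + d²) = (ac − bd)² + (ad + bc)² = (ac + bd)² + (ad − bc)²:
  29 · 37 = 1073: from (2² + 5²)(1² + 6²), take (2·1 − 5·6, 2·6 + 5·1) = (2 − 30, 12 + 5) = (-28, 17); dropping signs (only squares matter) gives (28, 17); check 28² + 17² = 784 + 289 = 1073 ✓.
Step 4: Order so x ≤ y and verify: 17² + 28² = 289 + 784 = 1073 = n. ✓

n = 1073 = 17² + 28² (one valid representation with x ≤ y).


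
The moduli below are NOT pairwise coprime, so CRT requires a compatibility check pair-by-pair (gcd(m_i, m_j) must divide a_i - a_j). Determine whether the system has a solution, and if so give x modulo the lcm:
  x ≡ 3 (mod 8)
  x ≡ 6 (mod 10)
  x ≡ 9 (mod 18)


Moduli 8, 10, 18 are not pairwise coprime, so CRT works modulo lcm(m_i) when all pairwise compatibility conditions hold.
Pairwise compatibility: gcd(m_i, m_j) must divide a_i - a_j for every pair.
Merge one congruence at a time:
  Start: x ≡ 3 (mod 8).
  Combine with x ≡ 6 (mod 10): gcd(8, 10) = 2, and 6 - 3 = 3 is NOT divisible by 2.
    ⇒ system is inconsistent (no integer solution).

No solution (the system is inconsistent).


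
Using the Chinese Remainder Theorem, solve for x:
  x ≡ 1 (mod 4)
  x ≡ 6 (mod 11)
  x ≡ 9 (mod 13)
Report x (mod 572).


Moduli 4, 11, 13 are pairwise coprime; by CRT there is a unique solution modulo M = 4 · 11 · 13 = 572.
Solve pairwise, accumulating the modulus:
  Start with x ≡ 1 (mod 4).
  Combine with x ≡ 6 (mod 11): since gcd(4, 11) = 1, we get a unique residue mod 44.
    Write x = 1 + 4·t and substitute into x ≡ 6 (mod 11): 4·t ≡ 6 − 1 = 5 (mod 11).
    The inverse of 4 mod 11 is 3 (since 4·3 = 12 = 1·11 + 1), so t ≡ 3·5 = 15 ≡ 4 (mod 11).
    Then x = 1 + 4·4 = 17, valid modulo lcm(4, 11) = 44: x ≡ 17 (mod 44).
  Combine with x ≡ 9 (mod 13): since gcd(44, 13) = 1, we get a unique residue mod 572.
    Write x = 17 + 44·t and substitute into x ≡ 9 (mod 13): 44·t ≡ 9 − 17 = -8 (mod 13).
    Reduce coefficients mod 13: 5·t ≡ 5 (mod 13).
    The inverse of 5 mod 13 is 8 (since 5·8 = 40 = 3·13 + 1), so t ≡ 8·5 = 40 ≡ 1 (mod 13).
    Then x = 17 + 44·1 = 61, valid modulo lcm(44, 13) = 572: x ≡ 61 (mod 572).
Verify: 61 mod 4 = 1 ✓, 61 mod 11 = 6 ✓, 61 mod 13 = 9 ✓.

x ≡ 61 (mod 572).


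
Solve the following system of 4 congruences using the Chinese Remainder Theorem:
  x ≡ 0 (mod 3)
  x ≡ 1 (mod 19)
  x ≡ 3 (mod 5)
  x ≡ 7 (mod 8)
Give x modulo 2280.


Product of moduli M = 3 · 19 · 5 · 8 = 2280.
Merge one congruence at a time:
  Start: x ≡ 0 (mod 3).
  Combine with x ≡ 1 (mod 19); new modulus lcm = 57.
    Write x = 0 + 3·t and substitute into x ≡ 1 (mod 19): 3·t ≡ 1 − 0 = 1 (mod 19).
    The inverse of 3 mod 19 is 13 (since 3·13 = 39 = 2·19 + 1), so t ≡ 13·1 = 13 ≡ 13 (mod 19).
    Then x = 0 + 3·13 = 39, valid modulo lcm(3, 19) = 57: x ≡ 39 (mod 57).
  Combine with x ≡ 3 (mod 5); new modulus lcm = 285.
    Write x = 39 + 57·t and substitute into x ≡ 3 (mod 5): 57·t ≡ 3 − 39 = -36 (mod 5).
    Reduce coefficients mod 5: 2·t ≡ 4 (mod 5).
    The inverse of 2 mod 5 is 3 (since 2·3 = 6 = 1·5 + 1), so t ≡ 3·4 = 12 ≡ 2 (mod 5).
    Then x = 39 + 57·2 = 153, valid modulo lcm(57, 5) = 285: x ≡ 153 (mod 285).
  Combine with x ≡ 7 (mod 8); new modulus lcm = 2280.
    Write x = 153 + 285·t and substitute into x ≡ 7 (mod 8): 285·t ≡ 7 − 153 = -146 (mod 8).
    Reduce coefficients mod 8: 5·t ≡ 6 (mod 8).
    The inverse of 5 mod 8 is 5 (since 5·5 = 25 = 3·8 + 1), so t ≡ 5·6 = 30 ≡ 6 (mod 8).
    Then x = 153 + 285·6 = 1863, valid modulo lcm(285, 8) = 2280: x ≡ 1863 (mod 2280).
Verify against each original: 1863 mod 3 = 0, 1863 mod 19 = 1, 1863 mod 5 = 3, 1863 mod 8 = 7.

x ≡ 1863 (mod 2280).


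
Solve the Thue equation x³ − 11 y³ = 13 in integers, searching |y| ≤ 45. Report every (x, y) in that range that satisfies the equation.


The equation is x³ - 11y³ = 13. For fixed y, x³ = 11·y³ + 13, so a solution requires the RHS to be a perfect cube.
Strategy: iterate y from -45 to 45, compute RHS = 11·y³ + 13, and check whether it is a (positive or negative) perfect cube.
Check small values of y:
  y = 0: RHS = 13 is not a perfect cube.
  y = 1: RHS = 24 is not a perfect cube.
  y = -1: RHS = 2 is not a perfect cube.
  y = 2: RHS = 101 is not a perfect cube.
  y = -2: RHS = -75 is not a perfect cube.
  y = 3: RHS = 310 is not a perfect cube.
  y = -3: RHS = -284 is not a perfect cube.
Continuing the search up to |y| = 45 finds no solutions either.
No (x, y) in the scanned range satisfies the equation.

No integer solutions with |y| ≤ 45.


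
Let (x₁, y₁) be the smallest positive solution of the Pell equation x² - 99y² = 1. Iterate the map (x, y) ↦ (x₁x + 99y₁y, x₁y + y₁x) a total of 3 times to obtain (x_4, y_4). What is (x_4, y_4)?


Step 1: Find the fundamental solution (x₁, y₁) of x² - 99y² = 1.
  Expand √99 as a continued fraction. a₀ = ⌊√99⌋ = 9; iterate m_{k+1} = d_k·a_k − m_k, d_{k+1} = (99 − m_{k+1}²)/d_k, a_{k+1} = ⌊(a₀ + m_{k+1})/d_{k+1}⌋ (starting m₀ = 0, d₀ = 1), with convergents p_k = a_k·p_{k-1} + p_{k-2}, q_k = a_k·q_{k-1} + q_{k-2} (p₋₁ = 1, q₋₁ = 0):
  k = 0: a₀ = 9; p₀/q₀ = 9/1; p₀² − 99·q₀² = 81 − 99 = -18.
  k = 1: m = 9, d = 18, a = ⌊(9 + 9)/18⌋ = 1; p/q = (1·9 + 1)/(1·1 + 0) = 10/1; p² − 99·q² = 100 − 99 = 1.
  The first convergent with p² − 99·q² = 1 gives the fundamental solution (x₁, y₁) = (10, 1).
Step 2: Apply the recurrence (x_{n+1}, y_{n+1}) = (x₁x_n + 99y₁y_n, x₁y_n + y₁x_n) repeatedly.
  From (x_1, y_1) = (10, 1): x_2 = 10·10 + 99·1·1 = 199; y_2 = 10·1 + 1·10 = 20.
  From (x_2, y_2) = (199, 20): x_3 = 10·199 + 99·1·20 = 3970; y_3 = 10·20 + 1·199 = 399.
  From (x_3, y_3) = (3970, 399): x_4 = 10·3970 + 99·1·399 = 79201; y_4 = 10·399 + 1·3970 = 7960.
Step 3: Verify x_4² - 99·y_4² = 6272798401 - 6272798400 = 1 (should be 1). ✓

(x_1, y_1) = (10, 1); (x_4, y_4) = (79201, 7960).


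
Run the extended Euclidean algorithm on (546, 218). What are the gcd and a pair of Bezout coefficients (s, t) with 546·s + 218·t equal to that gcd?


Euclidean algorithm on (546, 218) — divide until remainder is 0:
  546 = 2 · 218 + 110
  218 = 1 · 110 + 108
  110 = 1 · 108 + 2
  108 = 54 · 2 + 0
gcd(546, 218) = 2.
Track Bezout coefficients alongside the remainders: start with r₀ = 546 = a·1 + b·0 (s = 1, t = 0) and r₁ = 218 = a·0 + b·1 (s = 0, t = 1); each new remainder r_{k+1} = r_{k-1} − q_k·r_k inherits s_{k+1} = s_{k-1} − q_k·s_k, t_{k+1} = t_{k-1} − q_k·t_k, so r_k = a·s_k + b·t_k at every step:
  q = 2: r = 110, s = 1 − 2·0 = 1, t = 0 − 2·1 = -2  (check: 546·1 + 218·(-2) = 110)
  q = 1: r = 108, s = 0 − 1·1 = -1, t = 1 − 1·(-2) = 3  (check: 546·(-1) + 218·3 = 108)
  q = 1: r = 2, s = 1 − 1·(-1) = 2, t = -2 − 1·3 = -5  (check: 546·2 + 218·(-5) = 2)
The row with r = 2 (the gcd) gives the Bezout coefficients s = 2, t = -5.
Result: 546 · (2) + 218 · (-5) = 2.

gcd(546, 218) = 2; s = 2, t = -5 (check: 546·2 + 218·(-5) = 2).


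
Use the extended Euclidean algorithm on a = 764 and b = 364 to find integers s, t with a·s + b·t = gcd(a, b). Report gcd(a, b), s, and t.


Euclidean algorithm on (764, 364) — divide until remainder is 0:
  764 = 2 · 364 + 36
  364 = 10 · 36 + 4
  36 = 9 · 4 + 0
gcd(764, 364) = 4.
Track Bezout coefficients alongside the remainders: start with r₀ = 764 = a·1 + b·0 (s = 1, t = 0) and r₁ = 364 = a·0 + b·1 (s = 0, t = 1); each new remainder r_{k+1} = r_{k-1} − q_k·r_k inherits s_{k+1} = s_{k-1} − q_k·s_k, t_{k+1} = t_{k-1} − q_k·t_k, so r_k = a·s_k + b·t_k at every step:
  q = 2: r = 36, s = 1 − 2·0 = 1, t = 0 − 2·1 = -2  (check: 764·1 + 364·(-2) = 36)
  q = 10: r = 4, s = 0 − 10·1 = -10, t = 1 − 10·(-2) = 21  (check: 764·(-10) + 364·21 = 4)
The row with r = 4 (the gcd) gives the Bezout coefficients s = -10, t = 21.
Result: 764 · (-10) + 364 · (21) = 4.

gcd(764, 364) = 4; s = -10, t = 21 (check: 764·(-10) + 364·21 = 4).


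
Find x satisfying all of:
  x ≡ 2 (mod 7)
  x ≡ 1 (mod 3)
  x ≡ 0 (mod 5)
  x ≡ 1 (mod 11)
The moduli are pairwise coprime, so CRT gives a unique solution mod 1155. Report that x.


Product of moduli M = 7 · 3 · 5 · 11 = 1155.
Merge one congruence at a time:
  Start: x ≡ 2 (mod 7).
  Combine with x ≡ 1 (mod 3); new modulus lcm = 21.
    Write x = 2 + 7·t and substitute into x ≡ 1 (mod 3): 7·t ≡ 1 − 2 = -1 (mod 3).
    Reduce coefficients mod 3: 1·t ≡ 2 (mod 3).
    So t ≡ 2 (mod 3).
    Then x = 2 + 7·2 = 16, valid modulo lcm(7, 3) = 21: x ≡ 16 (mod 21).
  Combine with x ≡ 0 (mod 5); new modulus lcm = 105.
    Write x = 16 + 21·t and substitute into x ≡ 0 (mod 5): 21·t ≡ 0 − 16 = -16 (mod 5).
    Reduce coefficients mod 5: 1·t ≡ 4 (mod 5).
    So t ≡ 4 (mod 5).
    Then x = 16 + 21·4 = 100, valid modulo lcm(21, 5) = 105: x ≡ 100 (mod 105).
  Combine with x ≡ 1 (mod 11); new modulus lcm = 1155.
    Write x = 100 + 105·t and substitute into x ≡ 1 (mod 11): 105·t ≡ 1 − 100 = -99 (mod 11).
    Reduce coefficients mod 11: 6·t ≡ 0 (mod 11).
    The inverse of 6 mod 11 is 2 (since 6·2 = 12 = 1·11 + 1), so t ≡ 2·0 = 0 ≡ 0 (mod 11).
    Then x = 100 + 105·0 = 100, valid modulo lcm(105, 11) = 1155: x ≡ 100 (mod 1155).
Verify against each original: 100 mod 7 = 2, 100 mod 3 = 1, 100 mod 5 = 0, 100 mod 11 = 1.

x ≡ 100 (mod 1155).


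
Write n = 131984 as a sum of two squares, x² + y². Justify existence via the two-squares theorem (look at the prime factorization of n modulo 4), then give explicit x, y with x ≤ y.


Step 1: Factor n = 131984 = 2^4 · 73 · 113.
Step 2: Check the mod-4 condition on each prime factor: 2 = 2 (special); 73 ≡ 1 (mod 4), exponent 1; 113 ≡ 1 (mod 4), exponent 1.
All primes ≡ 3 (mod 4) appear to even exponent (or don't appear), so by the two-squares theorem n IS expressible as a sum of two squares.
Step 3: Build a representation. Group n = k² · m with k = 4 and m = 73 · 113 = 8249 (a product of primes ≡ 1 (mod 4)); a representation of m scales to one of n via (k·x)² + (k·y)² = k²(x² + y²). Each prime p ≡ 1 (mod 4) is itself a sum of two squares; find a² by testing p − a² for a perfect square:
  73: 73 − 1² = 72, 73 − 2² = 69, 73 − 3² = 64 = 8² ⇒ 73 = 3² + 8².
  113: 113 − 1² = 112, 113 − 2² = 109, 113 − 3² = 104, 113 − 4² = 97, 113 − 5² = 88, 113 − 6² = 77, 113 − 7² = 64 = 8² ⇒ 113 = 7² + 8².
  Combine using the Brahmagupta–Fibonacci identity (a² + b²)(c² + d²) = (ac − bd)² + (ad + bc)² = (ac + bd)² + (ad − bc)²:
  73 · 113 = 8249: from (3² + 8²)(7² + 8²), take (3·7 − 8·8, 3·8 + 8·7) = (21 − 64, 24 + 56) = (-43, 80); dropping signs (only squares matter) gives (43, 80); check 43² + 80² = 1849 + 6400 = 8249 ✓.
  Scale by k = 4: (4·43, 4·80) = (172, 320).
Step 4: Order so x ≤ y and verify: 172² + 320² = 29584 + 102400 = 131984 = n. ✓

n = 131984 = 172² + 320² (one valid representation with x ≤ y).


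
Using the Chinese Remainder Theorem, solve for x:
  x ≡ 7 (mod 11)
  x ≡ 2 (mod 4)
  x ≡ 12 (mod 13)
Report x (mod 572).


Moduli 11, 4, 13 are pairwise coprime; by CRT there is a unique solution modulo M = 11 · 4 · 13 = 572.
Solve pairwise, accumulating the modulus:
  Start with x ≡ 7 (mod 11).
  Combine with x ≡ 2 (mod 4): since gcd(11, 4) = 1, we get a unique residue mod 44.
    Write x = 7 + 11·t and substitute into x ≡ 2 (mod 4): 11·t ≡ 2 − 7 = -5 (mod 4).
    Reduce coefficients mod 4: 3·t ≡ 3 (mod 4).
    The inverse of 3 mod 4 is 3 (since 3·3 = 9 = 2·4 + 1), so t ≡ 3·3 = 9 ≡ 1 (mod 4).
    Then x = 7 + 11·1 = 18, valid modulo lcm(11, 4) = 44: x ≡ 18 (mod 44).
  Combine with x ≡ 12 (mod 13): since gcd(44, 13) = 1, we get a unique residue mod 572.
    Write x = 18 + 44·t and substitute into x ≡ 12 (mod 13): 44·t ≡ 12 − 18 = -6 (mod 13).
    Reduce coefficients mod 13: 5·t ≡ 7 (mod 13).
    The inverse of 5 mod 13 is 8 (since 5·8 = 40 = 3·13 + 1), so t ≡ 8·7 = 56 ≡ 4 (mod 13).
    Then x = 18 + 44·4 = 194, valid modulo lcm(44, 13) = 572: x ≡ 194 (mod 572).
Verify: 194 mod 11 = 7 ✓, 194 mod 4 = 2 ✓, 194 mod 13 = 12 ✓.

x ≡ 194 (mod 572).


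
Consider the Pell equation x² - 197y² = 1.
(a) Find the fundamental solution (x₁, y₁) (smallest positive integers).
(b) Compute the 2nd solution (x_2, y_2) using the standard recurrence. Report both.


Step 1: Find the fundamental solution (x₁, y₁) of x² - 197y² = 1.
  Expand √197 as a continued fraction. a₀ = ⌊√197⌋ = 14; iterate m_{k+1} = d_k·a_k − m_k, d_{k+1} = (197 − m_{k+1}²)/d_k, a_{k+1} = ⌊(a₀ + m_{k+1})/d_{k+1}⌋ (starting m₀ = 0, d₀ = 1), with convergents p_k = a_k·p_{k-1} + p_{k-2}, q_k = a_k·q_{k-1} + q_{k-2} (p₋₁ = 1, q₋₁ = 0):
  k = 0: a₀ = 14; p₀/q₀ = 14/1; p₀² − 197·q₀² = 196 − 197 = -1.
  k = 1: m = 14, d = 1, a = ⌊(14 + 14)/1⌋ = 28; p/q = (28·14 + 1)/(28·1 + 0) = 393/28; p² − 197·q² = 154449 − 154448 = 1.
  The first convergent with p² − 197·q² = 1 gives the fundamental solution (x₁, y₁) = (393, 28).
Step 2: Apply the recurrence (x_{n+1}, y_{n+1}) = (x₁x_n + 197y₁y_n, x₁y_n + y₁x_n) repeatedly.
  From (x_1, y_1) = (393, 28): x_2 = 393·393 + 197·28·28 = 308897; y_2 = 393·28 + 28·393 = 22008.
Step 3: Verify x_2² - 197·y_2² = 95417356609 - 95417356608 = 1 (should be 1). ✓

(x_1, y_1) = (393, 28); (x_2, y_2) = (308897, 22008).


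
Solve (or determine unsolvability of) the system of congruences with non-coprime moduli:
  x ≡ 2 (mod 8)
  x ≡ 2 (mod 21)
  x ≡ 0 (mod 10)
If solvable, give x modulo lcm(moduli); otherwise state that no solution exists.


Moduli 8, 21, 10 are not pairwise coprime, so CRT works modulo lcm(m_i) when all pairwise compatibility conditions hold.
Pairwise compatibility: gcd(m_i, m_j) must divide a_i - a_j for every pair.
Merge one congruence at a time:
  Start: x ≡ 2 (mod 8).
  Combine with x ≡ 2 (mod 21): gcd(8, 21) = 1; 2 - 2 = 0, which IS divisible by 1, so compatible.
    Write x = 2 + 8·t and substitute into x ≡ 2 (mod 21): 8·t ≡ 2 − 2 = 0 (mod 21).
    The inverse of 8 mod 21 is 8 (since 8·8 = 64 = 3·21 + 1), so t ≡ 8·0 = 0 ≡ 0 (mod 21).
    Then x = 2 + 8·0 = 2, valid modulo lcm(8, 21) = 168: x ≡ 2 (mod 168).
  Combine with x ≡ 0 (mod 10): gcd(168, 10) = 2; 0 - 2 = -2, which IS divisible by 2, so compatible.
    Write x = 2 + 168·t and substitute into x ≡ 0 (mod 10): 168·t ≡ 0 − 2 = -2 (mod 10).
    Divide the congruence (and modulus) by g = 2: 84·t ≡ -1 (mod 5).
    Reduce coefficients mod 5: 4·t ≡ 4 (mod 5).
    The inverse of 4 mod 5 is 4 (since 4·4 = 16 = 3·5 + 1), so t ≡ 4·4 = 16 ≡ 1 (mod 5).
    Then x = 2 + 168·1 = 170, valid modulo lcm(168, 10) = 840: x ≡ 170 (mod 840).
Verify: 170 mod 8 = 2, 170 mod 21 = 2, 170 mod 10 = 0.

x ≡ 170 (mod 840).


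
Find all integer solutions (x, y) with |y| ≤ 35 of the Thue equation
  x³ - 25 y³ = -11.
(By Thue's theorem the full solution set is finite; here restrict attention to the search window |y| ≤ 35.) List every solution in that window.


The equation is x³ - 25y³ = -11. For fixed y, x³ = 25·y³ − 11, so a solution requires the RHS to be a perfect cube.
Strategy: iterate y from -35 to 35, compute RHS = 25·y³ − 11, and check whether it is a (positive or negative) perfect cube.
Check small values of y:
  y = 0: RHS = -11 is not a perfect cube.
  y = 1: RHS = 14 is not a perfect cube.
  y = -1: RHS = -36 is not a perfect cube.
  y = 2: RHS = 189 is not a perfect cube.
  y = -2: RHS = -211 is not a perfect cube.
  y = 3: RHS = 664 is not a perfect cube.
  y = -3: RHS = -686 is not a perfect cube.
Continuing the search up to |y| = 35 finds no solutions either.
No (x, y) in the scanned range satisfies the equation.

No integer solutions with |y| ≤ 35.


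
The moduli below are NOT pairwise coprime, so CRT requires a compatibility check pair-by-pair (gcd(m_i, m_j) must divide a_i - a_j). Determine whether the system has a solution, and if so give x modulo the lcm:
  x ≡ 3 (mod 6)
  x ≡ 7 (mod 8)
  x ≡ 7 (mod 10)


Moduli 6, 8, 10 are not pairwise coprime, so CRT works modulo lcm(m_i) when all pairwise compatibility conditions hold.
Pairwise compatibility: gcd(m_i, m_j) must divide a_i - a_j for every pair.
Merge one congruence at a time:
  Start: x ≡ 3 (mod 6).
  Combine with x ≡ 7 (mod 8): gcd(6, 8) = 2; 7 - 3 = 4, which IS divisible by 2, so compatible.
    Write x = 3 + 6·t and substitute into x ≡ 7 (mod 8): 6·t ≡ 7 − 3 = 4 (mod 8).
    Divide the congruence (and modulus) by g = 2: 3·t ≡ 2 (mod 4).
    The inverse of 3 mod 4 is 3 (since 3·3 = 9 = 2·4 + 1), so t ≡ 3·2 = 6 ≡ 2 (mod 4).
    Then x = 3 + 6·2 = 15, valid modulo lcm(6, 8) = 24: x ≡ 15 (mod 24).
  Combine with x ≡ 7 (mod 10): gcd(24, 10) = 2; 7 - 15 = -8, which IS divisible by 2, so compatible.
    Write x = 15 + 24·t and substitute into x ≡ 7 (mod 10): 24·t ≡ 7 − 15 = -8 (mod 10).
    Divide the congruence (and modulus) by g = 2: 12·t ≡ -4 (mod 5).
    Reduce coefficients mod 5: 2·t ≡ 1 (mod 5).
    The inverse of 2 mod 5 is 3 (since 2·3 = 6 = 1·5 + 1), so t ≡ 3·1 = 3 ≡ 3 (mod 5).
    Then x = 15 + 24·3 = 87, valid modulo lcm(24, 10) = 120: x ≡ 87 (mod 120).
Verify: 87 mod 6 = 3, 87 mod 8 = 7, 87 mod 10 = 7.

x ≡ 87 (mod 120).


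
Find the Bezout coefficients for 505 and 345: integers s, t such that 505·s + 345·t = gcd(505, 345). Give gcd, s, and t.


Euclidean algorithm on (505, 345) — divide until remainder is 0:
  505 = 1 · 345 + 160
  345 = 2 · 160 + 25
  160 = 6 · 25 + 10
  25 = 2 · 10 + 5
  10 = 2 · 5 + 0
gcd(505, 345) = 5.
Track Bezout coefficients alongside the remainders: start with r₀ = 505 = a·1 + b·0 (s = 1, t = 0) and r₁ = 345 = a·0 + b·1 (s = 0, t = 1); each new remainder r_{k+1} = r_{k-1} − q_k·r_k inherits s_{k+1} = s_{k-1} − q_k·s_k, t_{k+1} = t_{k-1} − q_k·t_k, so r_k = a·s_k + b·t_k at every step:
  q = 1: r = 160, s = 1 − 1·0 = 1, t = 0 − 1·1 = -1  (check: 505·1 + 345·(-1) = 160)
  q = 2: r = 25, s = 0 − 2·1 = -2, t = 1 − 2·(-1) = 3  (check: 505·(-2) + 345·3 = 25)
  q = 6: r = 10, s = 1 − 6·(-2) = 13, t = -1 − 6·3 = -19  (check: 505·13 + 345·(-19) = 10)
  q = 2: r = 5, s = -2 − 2·13 = -28, t = 3 − 2·(-19) = 41  (check: 505·(-28) + 345·41 = 5)
The row with r = 5 (the gcd) gives the Bezout coefficients s = -28, t = 41.
Result: 505 · (-28) + 345 · (41) = 5.

gcd(505, 345) = 5; s = -28, t = 41 (check: 505·(-28) + 345·41 = 5).


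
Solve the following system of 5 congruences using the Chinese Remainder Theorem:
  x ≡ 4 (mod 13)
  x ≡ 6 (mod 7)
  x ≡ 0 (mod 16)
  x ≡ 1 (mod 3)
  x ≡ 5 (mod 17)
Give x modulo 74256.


Product of moduli M = 13 · 7 · 16 · 3 · 17 = 74256.
Merge one congruence at a time:
  Start: x ≡ 4 (mod 13).
  Combine with x ≡ 6 (mod 7); new modulus lcm = 91.
    Write x = 4 + 13·t and substitute into x ≡ 6 (mod 7): 13·t ≡ 6 − 4 = 2 (mod 7).
    Reduce coefficients mod 7: 6·t ≡ 2 (mod 7).
    The inverse of 6 mod 7 is 6 (since 6·6 = 36 = 5·7 + 1), so t ≡ 6·2 = 12 ≡ 5 (mod 7).
    Then x = 4 + 13·5 = 69, valid modulo lcm(13, 7) = 91: x ≡ 69 (mod 91).
  Combine with x ≡ 0 (mod 16); new modulus lcm = 1456.
    Write x = 69 + 91·t and substitute into x ≡ 0 (mod 16): 91·t ≡ 0 − 69 = -69 (mod 16).
    Reduce coefficients mod 16: 11·t ≡ 11 (mod 16).
    The inverse of 11 mod 16 is 3 (since 11·3 = 33 = 2·16 + 1), so t ≡ 3·11 = 33 ≡ 1 (mod 16).
    Then x = 69 + 91·1 = 160, valid modulo lcm(91, 16) = 1456: x ≡ 160 (mod 1456).
  Combine with x ≡ 1 (mod 3); new modulus lcm = 4368.
    Write x = 160 + 1456·t and substitute into x ≡ 1 (mod 3): 1456·t ≡ 1 − 160 = -159 (mod 3).
    Reduce coefficients mod 3: 1·t ≡ 0 (mod 3).
    So t ≡ 0 (mod 3).
    Then x = 160 + 1456·0 = 160, valid modulo lcm(1456, 3) = 4368: x ≡ 160 (mod 4368).
  Combine with x ≡ 5 (mod 17); new modulus lcm = 74256.
    Write x = 160 + 4368·t and substitute into x ≡ 5 (mod 17): 4368·t ≡ 5 − 160 = -155 (mod 17).
    Reduce coefficients mod 17: 16·t ≡ 15 (mod 17).
    The inverse of 16 mod 17 is 16 (since 16·16 = 256 = 15·17 + 1), so t ≡ 16·15 = 240 ≡ 2 (mod 17).
    Then x = 160 + 4368·2 = 8896, valid modulo lcm(4368, 17) = 74256: x ≡ 8896 (mod 74256).
Verify against each original: 8896 mod 13 = 4, 8896 mod 7 = 6, 8896 mod 16 = 0, 8896 mod 3 = 1, 8896 mod 17 = 5.

x ≡ 8896 (mod 74256).


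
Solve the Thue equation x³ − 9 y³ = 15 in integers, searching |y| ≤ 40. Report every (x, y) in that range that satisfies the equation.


The equation is x³ - 9y³ = 15. For fixed y, x³ = 9·y³ + 15, so a solution requires the RHS to be a perfect cube.
Strategy: iterate y from -40 to 40, compute RHS = 9·y³ + 15, and check whether it is a (positive or negative) perfect cube.
Check small values of y:
  y = 0: RHS = 15 is not a perfect cube.
  y = 1: RHS = 24 is not a perfect cube.
  y = -1: RHS = 6 is not a perfect cube.
  y = 2: RHS = 87 is not a perfect cube.
  y = -2: RHS = -57 is not a perfect cube.
  y = 3: RHS = 258 is not a perfect cube.
  y = -3: RHS = -228 is not a perfect cube.
Continuing the search up to |y| = 40 finds no solutions either.
No (x, y) in the scanned range satisfies the equation.

No integer solutions with |y| ≤ 40.


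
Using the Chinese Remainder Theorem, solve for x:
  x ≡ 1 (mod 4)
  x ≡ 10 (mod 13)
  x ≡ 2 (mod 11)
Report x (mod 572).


Moduli 4, 13, 11 are pairwise coprime; by CRT there is a unique solution modulo M = 4 · 13 · 11 = 572.
Solve pairwise, accumulating the modulus:
  Start with x ≡ 1 (mod 4).
  Combine with x ≡ 10 (mod 13): since gcd(4, 13) = 1, we get a unique residue mod 52.
    Write x = 1 + 4·t and substitute into x ≡ 10 (mod 13): 4·t ≡ 10 − 1 = 9 (mod 13).
    The inverse of 4 mod 13 is 10 (since 4·10 = 40 = 3·13 + 1), so t ≡ 10·9 = 90 ≡ 12 (mod 13).
    Then x = 1 + 4·12 = 49, valid modulo lcm(4, 13) = 52: x ≡ 49 (mod 52).
  Combine with x ≡ 2 (mod 11): since gcd(52, 11) = 1, we get a unique residue mod 572.
    Write x = 49 + 52·t and substitute into x ≡ 2 (mod 11): 52·t ≡ 2 − 49 = -47 (mod 11).
    Reduce coefficients mod 11: 8·t ≡ 8 (mod 11).
    The inverse of 8 mod 11 is 7 (since 8·7 = 56 = 5·11 + 1), so t ≡ 7·8 = 56 ≡ 1 (mod 11).
    Then x = 49 + 52·1 = 101, valid modulo lcm(52, 11) = 572: x ≡ 101 (mod 572).
Verify: 101 mod 4 = 1 ✓, 101 mod 13 = 10 ✓, 101 mod 11 = 2 ✓.

x ≡ 101 (mod 572).


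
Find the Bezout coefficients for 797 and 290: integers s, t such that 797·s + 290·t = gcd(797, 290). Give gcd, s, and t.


Euclidean algorithm on (797, 290) — divide until remainder is 0:
  797 = 2 · 290 + 217
  290 = 1 · 217 + 73
  217 = 2 · 73 + 71
  73 = 1 · 71 + 2
  71 = 35 · 2 + 1
  2 = 2 · 1 + 0
gcd(797, 290) = 1.
Track Bezout coefficients alongside the remainders: start with r₀ = 797 = a·1 + b·0 (s = 1, t = 0) and r₁ = 290 = a·0 + b·1 (s = 0, t = 1); each new remainder r_{k+1} = r_{k-1} − q_k·r_k inherits s_{k+1} = s_{k-1} − q_k·s_k, t_{k+1} = t_{k-1} − q_k·t_k, so r_k = a·s_k + b·t_k at every step:
  q = 2: r = 217, s = 1 − 2·0 = 1, t = 0 − 2·1 = -2  (check: 797·1 + 290·(-2) = 217)
  q = 1: r = 73, s = 0 − 1·1 = -1, t = 1 − 1·(-2) = 3  (check: 797·(-1) + 290·3 = 73)
  q = 2: r = 71, s = 1 − 2·(-1) = 3, t = -2 − 2·3 = -8  (check: 797·3 + 290·(-8) = 71)
  q = 1: r = 2, s = -1 − 1·3 = -4, t = 3 − 1·(-8) = 11  (check: 797·(-4) + 290·11 = 2)
  q = 35: r = 1, s = 3 − 35·(-4) = 143, t = -8 − 35·11 = -393  (check: 797·143 + 290·(-393) = 1)
The row with r = 1 (the gcd) gives the Bezout coefficients s = 143, t = -393.
Result: 797 · (143) + 290 · (-393) = 1.

gcd(797, 290) = 1; s = 143, t = -393 (check: 797·143 + 290·(-393) = 1).
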